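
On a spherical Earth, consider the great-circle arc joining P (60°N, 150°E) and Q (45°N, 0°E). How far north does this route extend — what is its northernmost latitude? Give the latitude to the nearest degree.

≈ 79°N

The great circle lies in the plane with unit normal n̂ = (p₁ × p₂)/|p₁ × p₂|.
Here n̂_z ≈ -0.186; the vertex latitude is φ_max = arccos|n̂_z| ≈ 79.3°.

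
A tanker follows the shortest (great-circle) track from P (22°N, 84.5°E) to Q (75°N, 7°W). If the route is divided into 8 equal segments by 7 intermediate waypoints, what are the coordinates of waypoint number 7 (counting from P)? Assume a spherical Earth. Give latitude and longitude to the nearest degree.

Convert each endpoint to a unit vector on the sphere (x = cos φ cos λ, y = cos φ sin λ, z = sin φ).
The central angle between the endpoints is δ = arccos(p₁·p₂) ≈ 1.207 rad (69.2°).
Interpolate at f = 7/8 with slerp weights a = sin((1−f)δ)/sin δ ≈ 0.161, b = sin(fδ)/sin δ ≈ 0.931.
p = a·p₁ + b·p₂ ≈ (0.254, 0.119, 0.960); φ = arcsin(p_z) ≈ 73.73°, λ = atan2(p_y, p_x) ≈ 25.15°.

≈ (74°N, 25°E)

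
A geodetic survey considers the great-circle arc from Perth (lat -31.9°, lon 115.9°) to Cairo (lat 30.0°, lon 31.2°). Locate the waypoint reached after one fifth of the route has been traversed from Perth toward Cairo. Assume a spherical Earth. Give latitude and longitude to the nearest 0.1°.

Convert each endpoint to a unit vector on the sphere (x = cos φ cos λ, y = cos φ sin λ, z = sin φ).
The central angle between the endpoints is δ = arccos(p₁·p₂) ≈ 1.768 rad (101.3°).
Interpolate at f = 1/5 with slerp weights a = sin((1−f)δ)/sin δ ≈ 1.007, b = sin(fδ)/sin δ ≈ 0.353.
p = a·p₁ + b·p₂ ≈ (-0.112, 0.928, -0.356); φ = arcsin(p_z) ≈ -20.84°, λ = atan2(p_y, p_x) ≈ 96.88°.

≈ lat -20.8°, lon 96.9°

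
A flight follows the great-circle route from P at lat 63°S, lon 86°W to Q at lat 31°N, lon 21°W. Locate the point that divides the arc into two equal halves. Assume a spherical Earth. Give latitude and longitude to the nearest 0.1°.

≈ lat 18.5°S, lon 42.4°W

From cos δ = sin φ₁ sin φ₂ + cos φ₁ cos φ₂ cos Δλ, the central angle is δ ≈ 1.870 rad (107.1°).
Interpolate at f = 1/2 with slerp weights a = sin((1−f)δ)/sin δ ≈ 0.842, b = sin(fδ)/sin δ ≈ 0.842.
p = a·p₁ + b·p₂ ≈ (0.700, -0.640, -0.316); φ = arcsin(p_z) ≈ -18.45°, λ = atan2(p_y, p_x) ≈ -42.42°.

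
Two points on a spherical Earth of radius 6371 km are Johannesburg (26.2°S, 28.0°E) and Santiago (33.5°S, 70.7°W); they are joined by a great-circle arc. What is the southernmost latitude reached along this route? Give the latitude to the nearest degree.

≈ 42°S

The great circle lies in the plane with unit normal n̂ = (p₁ × p₂)/|p₁ × p₂|.
Here n̂_z ≈ -0.746; the vertex latitude is φ_max = arccos|n̂_z| ≈ 41.8°.
Check via Clairaut: cos φ_max = |cos φ₁| · sin C = cos(26.2°)·sin(123.8°) ≈ 0.746, again giving ≈ 41.8°.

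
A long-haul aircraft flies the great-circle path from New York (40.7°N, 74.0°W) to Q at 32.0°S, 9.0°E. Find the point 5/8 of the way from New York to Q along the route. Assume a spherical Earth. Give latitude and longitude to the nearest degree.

≈ 4°S, 21°W

Convert each endpoint to a unit vector on the sphere (x = cos φ cos λ, y = cos φ sin λ, z = sin φ).
The central angle between the endpoints is δ = arccos(p₁·p₂) ≈ 1.841 rad (105.5°).
Interpolate at f = 5/8 with slerp weights a = sin((1−f)δ)/sin δ ≈ 0.661, b = sin(fδ)/sin δ ≈ 0.948.
p = a·p₁ + b·p₂ ≈ (0.932, -0.356, -0.071); φ = arcsin(p_z) ≈ -4.08°, λ = atan2(p_y, p_x) ≈ -20.91°.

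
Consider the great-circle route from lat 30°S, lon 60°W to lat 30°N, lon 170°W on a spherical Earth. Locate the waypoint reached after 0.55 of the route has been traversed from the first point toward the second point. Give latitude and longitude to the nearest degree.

From cos δ = sin φ₁ sin φ₂ + cos φ₁ cos φ₂ cos Δλ, the central angle is δ ≈ 2.102 rad (120.4°).
Interpolate at f = 0.55 with slerp weights a = sin((1−f)δ)/sin δ ≈ 0.941, b = sin(fδ)/sin δ ≈ 1.061.
p = a·p₁ + b·p₂ ≈ (-0.498, -0.865, 0.060); φ = arcsin(p_z) ≈ 3.46°, λ = atan2(p_y, p_x) ≈ -119.93°.

≈ lat 3°N, lon 120°W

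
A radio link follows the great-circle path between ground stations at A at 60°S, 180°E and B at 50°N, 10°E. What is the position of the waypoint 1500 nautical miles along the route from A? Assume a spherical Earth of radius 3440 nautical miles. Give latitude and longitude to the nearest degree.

Write both endpoints as unit vectors p₁, p₂ with components (cos φ cos λ, cos φ sin λ, sin φ).
The central angle between the endpoints is δ = arccos(p₁·p₂) ≈ 2.941 rad (168.5°). The total great-circle distance is δ·R ≈ 2.941 × 3440 ≈ 10117 nmi, so the target fraction is f = 1500/10117 ≈ 0.148.
Interpolate at f ≈ 0.148 with slerp weights a = sin((1−f)δ)/sin δ ≈ 2.982, b = sin(fδ)/sin δ ≈ 2.119.
p = a·p₁ + b·p₂ ≈ (-0.150, 0.236, -0.960); φ = arcsin(p_z) ≈ -73.73°, λ = atan2(p_y, p_x) ≈ 122.41°.

≈ 74°S, 122°E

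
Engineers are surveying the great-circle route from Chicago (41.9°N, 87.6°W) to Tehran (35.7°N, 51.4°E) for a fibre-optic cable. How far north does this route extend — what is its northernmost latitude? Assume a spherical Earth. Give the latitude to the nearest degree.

The great circle lies in the plane with unit normal n̂ = (p₁ × p₂)/|p₁ × p₂|.
Here n̂_z ≈ +0.397; the vertex latitude is φ_max = arccos|n̂_z| ≈ 66.6°.

≈ 67°N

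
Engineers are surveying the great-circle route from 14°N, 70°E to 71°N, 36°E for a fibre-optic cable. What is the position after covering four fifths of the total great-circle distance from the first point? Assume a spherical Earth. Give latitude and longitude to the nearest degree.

≈ 61°N, 51°E

Write both endpoints as unit vectors p₁, p₂ with components (cos φ cos λ, cos φ sin λ, sin φ).
The central angle between the endpoints is δ = arccos(p₁·p₂) ≈ 1.058 rad (60.6°).
Interpolate at f = 4/5 with slerp weights a = sin((1−f)δ)/sin δ ≈ 0.241, b = sin(fδ)/sin δ ≈ 0.859.
p = a·p₁ + b·p₂ ≈ (0.306, 0.384, 0.871); φ = arcsin(p_z) ≈ 60.57°, λ = atan2(p_y, p_x) ≈ 51.43°.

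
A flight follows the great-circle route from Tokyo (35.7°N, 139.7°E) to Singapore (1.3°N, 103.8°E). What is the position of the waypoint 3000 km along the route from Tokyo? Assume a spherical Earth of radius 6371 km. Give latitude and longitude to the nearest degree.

Convert each endpoint to a unit vector on the sphere (x = cos φ cos λ, y = cos φ sin λ, z = sin φ).
The central angle between the endpoints is δ = arccos(p₁·p₂) ≈ 0.835 rad (47.9°). The total great-circle distance is δ·R ≈ 0.835 × 6371 ≈ 5322 km, so the target fraction is f = 3000/5322 ≈ 0.564.
Interpolate at f ≈ 0.564 with slerp weights a = sin((1−f)δ)/sin δ ≈ 0.481, b = sin(fδ)/sin δ ≈ 0.612.
p = a·p₁ + b·p₂ ≈ (-0.444, 0.846, 0.294); φ = arcsin(p_z) ≈ 17.12°, λ = atan2(p_y, p_x) ≈ 117.66°.

≈ (17°N, 118°E)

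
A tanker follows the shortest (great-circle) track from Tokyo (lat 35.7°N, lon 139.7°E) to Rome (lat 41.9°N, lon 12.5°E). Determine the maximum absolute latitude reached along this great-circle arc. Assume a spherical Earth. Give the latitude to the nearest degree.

≈ 61°N

The great circle lies in the plane with unit normal n̂ = (p₁ × p₂)/|p₁ × p₂|.
Here n̂_z ≈ -0.482; the vertex latitude is φ_max = arccos|n̂_z| ≈ 61.2°.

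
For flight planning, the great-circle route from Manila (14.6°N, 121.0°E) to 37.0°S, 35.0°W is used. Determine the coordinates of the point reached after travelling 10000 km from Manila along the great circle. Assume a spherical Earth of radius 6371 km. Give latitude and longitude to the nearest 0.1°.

≈ 48.6°S, 48.3°E

Write both endpoints as unit vectors p₁, p₂ with components (cos φ cos λ, cos φ sin λ, sin φ).
The central angle between the endpoints is δ = arccos(p₁·p₂) ≈ 2.602 rad (149.1°). The total great-circle distance is δ·R ≈ 2.602 × 6371 ≈ 16575 km, so the target fraction is f = 10000/16575 ≈ 0.603.
Interpolate at f ≈ 0.603 with slerp weights a = sin((1−f)δ)/sin δ ≈ 1.670, b = sin(fδ)/sin δ ≈ 1.945.
p = a·p₁ + b·p₂ ≈ (0.440, 0.494, -0.750); φ = arcsin(p_z) ≈ -48.57°, λ = atan2(p_y, p_x) ≈ 48.28°.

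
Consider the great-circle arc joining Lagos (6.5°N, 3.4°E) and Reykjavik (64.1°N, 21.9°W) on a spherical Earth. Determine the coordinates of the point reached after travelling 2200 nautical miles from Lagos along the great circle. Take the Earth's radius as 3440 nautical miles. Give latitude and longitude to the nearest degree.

≈ 42°N, 7°W

Write both endpoints as unit vectors p₁, p₂ with components (cos φ cos λ, cos φ sin λ, sin φ).
The central angle between the endpoints is δ = arccos(p₁·p₂) ≈ 1.054 rad (60.4°). The total great-circle distance is δ·R ≈ 1.054 × 3440 ≈ 3625 nmi, so the target fraction is f = 2200/3625 ≈ 0.607.
Interpolate at f ≈ 0.607 with slerp weights a = sin((1−f)δ)/sin δ ≈ 0.463, b = sin(fδ)/sin δ ≈ 0.687.
p = a·p₁ + b·p₂ ≈ (0.738, -0.085, 0.670); φ = arcsin(p_z) ≈ 42.07°, λ = atan2(p_y, p_x) ≈ -6.54°.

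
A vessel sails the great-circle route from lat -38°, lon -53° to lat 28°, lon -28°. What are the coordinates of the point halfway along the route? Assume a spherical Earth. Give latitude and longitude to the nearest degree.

≈ lat -5°, lon -40°

From cos δ = sin φ₁ sin φ₂ + cos φ₁ cos φ₂ cos Δλ, the central angle is δ ≈ 1.222 rad (70.0°).
Interpolate at f = 1/2 with slerp weights a = sin((1−f)δ)/sin δ ≈ 0.610, b = sin(fδ)/sin δ ≈ 0.610.
p = a·p₁ + b·p₂ ≈ (0.765, -0.637, -0.089); φ = arcsin(p_z) ≈ -5.12°, λ = atan2(p_y, p_x) ≈ -39.78°.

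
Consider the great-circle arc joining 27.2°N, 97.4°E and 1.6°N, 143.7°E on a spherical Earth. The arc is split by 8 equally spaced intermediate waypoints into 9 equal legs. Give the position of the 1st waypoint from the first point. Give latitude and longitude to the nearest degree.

≈ 25°N, 103°E

Convert each endpoint to a unit vector on the sphere (x = cos φ cos λ, y = cos φ sin λ, z = sin φ).
The central angle between the endpoints is δ = arccos(p₁·p₂) ≈ 0.893 rad (51.2°).
Interpolate at f = 1/9 with slerp weights a = sin((1−f)δ)/sin δ ≈ 0.915, b = sin(fδ)/sin δ ≈ 0.127.
p = a·p₁ + b·p₂ ≈ (-0.207, 0.883, 0.422); φ = arcsin(p_z) ≈ 24.96°, λ = atan2(p_y, p_x) ≈ 103.22°.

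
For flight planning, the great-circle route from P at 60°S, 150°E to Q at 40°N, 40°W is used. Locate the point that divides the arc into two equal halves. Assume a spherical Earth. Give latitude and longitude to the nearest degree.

≈ 38°S, 58°W

Convert each endpoint to a unit vector on the sphere (x = cos φ cos λ, y = cos φ sin λ, z = sin φ).
The central angle between the endpoints is δ = arccos(p₁·p₂) ≈ 2.776 rad (159.0°).
Interpolate at f = 1/2 with slerp weights a = sin((1−f)δ)/sin δ ≈ 2.750, b = sin(fδ)/sin δ ≈ 2.750.
p = a·p₁ + b·p₂ ≈ (0.423, -0.667, -0.614); φ = arcsin(p_z) ≈ -37.87°, λ = atan2(p_y, p_x) ≈ -57.60°.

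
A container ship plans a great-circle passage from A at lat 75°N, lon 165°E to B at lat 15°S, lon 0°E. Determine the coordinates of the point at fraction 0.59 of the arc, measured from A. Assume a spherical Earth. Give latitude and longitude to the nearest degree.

The haversine formula gives a central angle δ ≈ 2.085 rad (119.4°) between the endpoints.
Interpolate at f = 0.59 with slerp weights a = sin((1−f)δ)/sin δ ≈ 0.866, b = sin(fδ)/sin δ ≈ 1.082.
p = a·p₁ + b·p₂ ≈ (0.829, 0.058, 0.557); φ = arcsin(p_z) ≈ 33.82°, λ = atan2(p_y, p_x) ≈ 4.00°.

≈ lat 34°N, lon 4°E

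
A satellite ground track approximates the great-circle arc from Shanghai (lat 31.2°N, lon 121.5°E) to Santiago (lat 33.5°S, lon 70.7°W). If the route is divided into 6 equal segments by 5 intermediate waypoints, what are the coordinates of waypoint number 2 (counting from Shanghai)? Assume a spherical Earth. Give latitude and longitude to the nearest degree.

≈ lat 5°N, lon 175°E

From cos δ = sin φ₁ sin φ₂ + cos φ₁ cos φ₂ cos Δλ, the central angle is δ ≈ 2.957 rad (169.4°).
Interpolate at f = 2/6 with slerp weights a = sin((1−f)δ)/sin δ ≈ 5.027, b = sin(fδ)/sin δ ≈ 4.552.
p = a·p₁ + b·p₂ ≈ (-0.992, 0.084, 0.092); φ = arcsin(p_z) ≈ 5.27°, λ = atan2(p_y, p_x) ≈ 175.17°.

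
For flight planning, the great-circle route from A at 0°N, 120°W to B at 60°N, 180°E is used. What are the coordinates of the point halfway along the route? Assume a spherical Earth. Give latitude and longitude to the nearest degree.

≈ 33°N, 139°W

From cos δ = sin φ₁ sin φ₂ + cos φ₁ cos φ₂ cos Δλ, the central angle is δ ≈ 1.318 rad (75.5°).
Interpolate at f = 1/2 with slerp weights a = sin((1−f)δ)/sin δ ≈ 0.632, b = sin(fδ)/sin δ ≈ 0.632.
p = a·p₁ + b·p₂ ≈ (-0.632, -0.548, 0.548); φ = arcsin(p_z) ≈ 33.21°, λ = atan2(p_y, p_x) ≈ -139.11°.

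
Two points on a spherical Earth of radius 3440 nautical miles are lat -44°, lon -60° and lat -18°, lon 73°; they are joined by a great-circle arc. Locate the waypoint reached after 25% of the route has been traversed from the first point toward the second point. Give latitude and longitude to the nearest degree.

≈ lat -58°, lon -24°

Write both endpoints as unit vectors p₁, p₂ with components (cos φ cos λ, cos φ sin λ, sin φ).
The central angle between the endpoints is δ = arccos(p₁·p₂) ≈ 1.825 rad (104.6°).
Interpolate at f = 0.25 with slerp weights a = sin((1−f)δ)/sin δ ≈ 1.012, b = sin(fδ)/sin δ ≈ 0.455.
p = a·p₁ + b·p₂ ≈ (0.491, -0.217, -0.844); φ = arcsin(p_z) ≈ -57.56°, λ = atan2(p_y, p_x) ≈ -23.81°.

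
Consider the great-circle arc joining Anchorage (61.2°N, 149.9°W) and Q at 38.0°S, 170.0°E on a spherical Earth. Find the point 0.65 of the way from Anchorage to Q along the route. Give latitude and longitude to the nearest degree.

≈ 3°S, 179°W

Convert each endpoint to a unit vector on the sphere (x = cos φ cos λ, y = cos φ sin λ, z = sin φ).
The central angle between the endpoints is δ = arccos(p₁·p₂) ≈ 1.823 rad (104.4°).
Interpolate at f = 0.65 with slerp weights a = sin((1−f)δ)/sin δ ≈ 0.615, b = sin(fδ)/sin δ ≈ 0.957.
p = a·p₁ + b·p₂ ≈ (-0.999, -0.018, -0.050); φ = arcsin(p_z) ≈ -2.87°, λ = atan2(p_y, p_x) ≈ -178.99°.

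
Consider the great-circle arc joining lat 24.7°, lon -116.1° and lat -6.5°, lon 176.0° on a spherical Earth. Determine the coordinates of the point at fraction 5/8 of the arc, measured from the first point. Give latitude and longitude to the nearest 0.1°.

The haversine formula gives a central angle δ ≈ 1.274 rad (73.0°) between the endpoints.
Interpolate at f = 5/8 with slerp weights a = sin((1−f)δ)/sin δ ≈ 0.481, b = sin(fδ)/sin δ ≈ 0.747.
p = a·p₁ + b·p₂ ≈ (-0.933, -0.340, 0.116); φ = arcsin(p_z) ≈ 6.68°, λ = atan2(p_y, p_x) ≈ -159.95°.

≈ lat 6.7°, lon -160.0°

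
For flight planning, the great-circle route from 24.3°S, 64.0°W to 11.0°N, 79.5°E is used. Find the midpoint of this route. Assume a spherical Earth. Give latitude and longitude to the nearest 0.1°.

The haversine formula gives a central angle δ ≈ 2.494 rad (142.9°) between the endpoints.
Interpolate at f = 1/2 with slerp weights a = sin((1−f)δ)/sin δ ≈ 1.572, b = sin(fδ)/sin δ ≈ 1.572.
p = a·p₁ + b·p₂ ≈ (0.909, 0.230, -0.347); φ = arcsin(p_z) ≈ -20.30°, λ = atan2(p_y, p_x) ≈ 14.17°.

≈ 20.3°S, 14.2°E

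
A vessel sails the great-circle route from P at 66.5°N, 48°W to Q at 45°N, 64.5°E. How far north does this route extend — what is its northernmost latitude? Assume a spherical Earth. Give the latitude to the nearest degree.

The great circle lies in the plane with unit normal n̂ = (p₁ × p₂)/|p₁ × p₂|.
Here n̂_z ≈ +0.310; the vertex latitude is φ_max = arccos|n̂_z| ≈ 72.0°.

≈ 72°N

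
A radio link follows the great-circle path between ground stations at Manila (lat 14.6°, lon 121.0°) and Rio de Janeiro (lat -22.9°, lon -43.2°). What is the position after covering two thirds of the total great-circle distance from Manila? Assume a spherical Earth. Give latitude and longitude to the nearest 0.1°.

From cos δ = sin φ₁ sin φ₂ + cos φ₁ cos φ₂ cos Δλ, the central angle is δ ≈ 2.843 rad (162.9°).
Interpolate at f = 2/3 with slerp weights a = sin((1−f)δ)/sin δ ≈ 2.764, b = sin(fδ)/sin δ ≈ 3.225.
p = a·p₁ + b·p₂ ≈ (0.788, 0.259, -0.558); φ = arcsin(p_z) ≈ -33.94°, λ = atan2(p_y, p_x) ≈ 18.17°.

≈ lat -33.9°, lon 18.2°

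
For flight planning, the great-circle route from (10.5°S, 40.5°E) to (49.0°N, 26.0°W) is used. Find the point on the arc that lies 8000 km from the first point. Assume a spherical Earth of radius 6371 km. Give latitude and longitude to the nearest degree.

The haversine formula gives a central angle δ ≈ 1.451 rad (83.1°) between the endpoints. The total great-circle distance is δ·R ≈ 1.451 × 6371 ≈ 9243 km, so the target fraction is f = 8000/9243 ≈ 0.866.
Interpolate at f ≈ 0.866 with slerp weights a = sin((1−f)δ)/sin δ ≈ 0.195, b = sin(fδ)/sin δ ≈ 0.958.
p = a·p₁ + b·p₂ ≈ (0.711, -0.151, 0.687); φ = arcsin(p_z) ≈ 43.41°, λ = atan2(p_y, p_x) ≈ -11.97°.

≈ (43°N, 12°W)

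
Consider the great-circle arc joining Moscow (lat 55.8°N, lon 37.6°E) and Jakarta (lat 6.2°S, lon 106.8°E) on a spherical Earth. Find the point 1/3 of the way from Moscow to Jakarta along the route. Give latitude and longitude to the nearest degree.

The haversine formula gives a central angle δ ≈ 1.461 rad (83.7°) between the endpoints.
Interpolate at f = 1/3 with slerp weights a = sin((1−f)δ)/sin δ ≈ 0.832, b = sin(fδ)/sin δ ≈ 0.471.
p = a·p₁ + b·p₂ ≈ (0.235, 0.734, 0.638); φ = arcsin(p_z) ≈ 39.61°, λ = atan2(p_y, p_x) ≈ 72.22°.

≈ lat 40°N, lon 72°E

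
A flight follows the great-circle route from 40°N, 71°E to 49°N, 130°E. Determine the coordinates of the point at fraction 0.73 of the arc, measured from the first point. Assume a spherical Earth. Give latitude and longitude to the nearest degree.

Write both endpoints as unit vectors p₁, p₂ with components (cos φ cos λ, cos φ sin λ, sin φ).
The central angle between the endpoints is δ = arccos(p₁·p₂) ≈ 0.732 rad (41.9°).
Interpolate at f = 0.73 with slerp weights a = sin((1−f)δ)/sin δ ≈ 0.294, b = sin(fδ)/sin δ ≈ 0.762.
p = a·p₁ + b·p₂ ≈ (-0.248, 0.596, 0.764); φ = arcsin(p_z) ≈ 49.81°, λ = atan2(p_y, p_x) ≈ 112.61°.

≈ 50°N, 113°E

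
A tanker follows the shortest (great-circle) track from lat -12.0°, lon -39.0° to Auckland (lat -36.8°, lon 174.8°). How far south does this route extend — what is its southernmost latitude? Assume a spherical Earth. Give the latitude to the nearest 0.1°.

≈ -59.2°

The great circle lies in the plane with unit normal n̂ = (p₁ × p₂)/|p₁ × p₂|.
Here n̂_z ≈ -0.512; the vertex latitude is φ_max = arccos|n̂_z| ≈ 59.2°.
Check via Clairaut: cos φ_max = |cos φ₁| · sin C = cos(12.0°)·sin(148.4°) ≈ 0.512, again giving ≈ 59.2°.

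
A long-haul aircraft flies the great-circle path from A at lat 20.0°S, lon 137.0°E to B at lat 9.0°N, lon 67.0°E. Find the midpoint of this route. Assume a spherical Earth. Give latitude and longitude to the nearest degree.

From cos δ = sin φ₁ sin φ₂ + cos φ₁ cos φ₂ cos Δλ, the central angle is δ ≈ 1.304 rad (74.7°).
Interpolate at f = 1/2 with slerp weights a = sin((1−f)δ)/sin δ ≈ 0.629, b = sin(fδ)/sin δ ≈ 0.629.
p = a·p₁ + b·p₂ ≈ (-0.190, 0.975, -0.117); φ = arcsin(p_z) ≈ -6.70°, λ = atan2(p_y, p_x) ≈ 101.00°.

≈ lat 7°S, lon 101°E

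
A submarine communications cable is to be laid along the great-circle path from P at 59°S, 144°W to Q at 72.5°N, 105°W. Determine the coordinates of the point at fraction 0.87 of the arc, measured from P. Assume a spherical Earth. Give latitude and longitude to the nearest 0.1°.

Write both endpoints as unit vectors p₁, p₂ with components (cos φ cos λ, cos φ sin λ, sin φ).
The central angle between the endpoints is δ = arccos(p₁·p₂) ≈ 2.342 rad (134.2°).
Interpolate at f = 0.87 with slerp weights a = sin((1−f)δ)/sin δ ≈ 0.418, b = sin(fδ)/sin δ ≈ 1.246.
p = a·p₁ + b·p₂ ≈ (-0.271, -0.488, 0.829); φ = arcsin(p_z) ≈ 56.04°, λ = atan2(p_y, p_x) ≈ -119.04°.

≈ 56.0°N, 119.0°W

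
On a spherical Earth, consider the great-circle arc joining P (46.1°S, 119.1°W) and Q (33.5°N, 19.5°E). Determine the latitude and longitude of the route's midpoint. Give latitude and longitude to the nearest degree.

≈ (17°S, 36°W)

Write both endpoints as unit vectors p₁, p₂ with components (cos φ cos λ, cos φ sin λ, sin φ).
The central angle between the endpoints is δ = arccos(p₁·p₂) ≈ 2.552 rad (146.2°).
Interpolate at f = 1/2 with slerp weights a = sin((1−f)δ)/sin δ ≈ 1.722, b = sin(fδ)/sin δ ≈ 1.722.
p = a·p₁ + b·p₂ ≈ (0.773, -0.564, -0.290); φ = arcsin(p_z) ≈ -16.88°, λ = atan2(p_y, p_x) ≈ -36.12°.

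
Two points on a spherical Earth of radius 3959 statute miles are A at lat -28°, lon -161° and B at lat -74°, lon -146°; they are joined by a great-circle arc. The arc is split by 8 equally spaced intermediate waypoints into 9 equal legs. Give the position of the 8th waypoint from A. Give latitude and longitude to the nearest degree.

≈ lat -69°, lon -151°

The haversine formula gives a central angle δ ≈ 0.814 rad (46.7°) between the endpoints.
Interpolate at f = 8/9 with slerp weights a = sin((1−f)δ)/sin δ ≈ 0.124, b = sin(fδ)/sin δ ≈ 0.911.
p = a·p₁ + b·p₂ ≈ (-0.312, -0.176, -0.934); φ = arcsin(p_z) ≈ -69.02°, λ = atan2(p_y, p_x) ≈ -150.55°.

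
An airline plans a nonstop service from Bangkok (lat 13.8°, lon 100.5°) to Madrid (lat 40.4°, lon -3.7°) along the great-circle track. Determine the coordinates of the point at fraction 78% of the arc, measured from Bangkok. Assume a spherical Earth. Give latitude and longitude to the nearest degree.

The haversine formula gives a central angle δ ≈ 1.598 rad (91.5°) between the endpoints.
Interpolate at f = 0.78 with slerp weights a = sin((1−f)δ)/sin δ ≈ 0.344, b = sin(fδ)/sin δ ≈ 0.948.
p = a·p₁ + b·p₂ ≈ (0.660, 0.282, 0.697); φ = arcsin(p_z) ≈ 44.16°, λ = atan2(p_y, p_x) ≈ 23.17°.

≈ lat 44°, lon 23°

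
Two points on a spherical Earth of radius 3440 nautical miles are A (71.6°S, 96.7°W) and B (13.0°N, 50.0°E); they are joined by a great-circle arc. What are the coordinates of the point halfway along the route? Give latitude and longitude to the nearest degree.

≈ (45°S, 36°E)

Write both endpoints as unit vectors p₁, p₂ with components (cos φ cos λ, cos φ sin λ, sin φ).
The central angle between the endpoints is δ = arccos(p₁·p₂) ≈ 2.061 rad (118.1°).
Interpolate at f = 1/2 with slerp weights a = sin((1−f)δ)/sin δ ≈ 0.972, b = sin(fδ)/sin δ ≈ 0.972.
p = a·p₁ + b·p₂ ≈ (0.573, 0.421, -0.703); φ = arcsin(p_z) ≈ -44.71°, λ = atan2(p_y, p_x) ≈ 36.29°.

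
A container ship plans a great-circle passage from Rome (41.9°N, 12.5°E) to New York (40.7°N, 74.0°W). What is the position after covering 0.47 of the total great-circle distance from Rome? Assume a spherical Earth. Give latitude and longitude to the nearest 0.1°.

≈ 50.3°N, 28.3°W

Write both endpoints as unit vectors p₁, p₂ with components (cos φ cos λ, cos φ sin λ, sin φ).
The central angle between the endpoints is δ = arccos(p₁·p₂) ≈ 1.082 rad (62.0°).
Interpolate at f = 0.47 with slerp weights a = sin((1−f)δ)/sin δ ≈ 0.614, b = sin(fδ)/sin δ ≈ 0.551.
p = a·p₁ + b·p₂ ≈ (0.562, -0.303, 0.770); φ = arcsin(p_z) ≈ 50.35°, λ = atan2(p_y, p_x) ≈ -28.33°.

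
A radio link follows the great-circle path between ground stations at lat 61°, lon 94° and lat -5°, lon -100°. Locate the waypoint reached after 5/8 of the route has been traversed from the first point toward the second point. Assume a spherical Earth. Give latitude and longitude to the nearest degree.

Convert each endpoint to a unit vector on the sphere (x = cos φ cos λ, y = cos φ sin λ, z = sin φ).
The central angle between the endpoints is δ = arccos(p₁·p₂) ≈ 2.147 rad (123.0°).
Interpolate at f = 5/8 with slerp weights a = sin((1−f)δ)/sin δ ≈ 0.860, b = sin(fδ)/sin δ ≈ 1.161.
p = a·p₁ + b·p₂ ≈ (-0.230, -0.724, 0.651); φ = arcsin(p_z) ≈ 40.60°, λ = atan2(p_y, p_x) ≈ -107.63°.

≈ lat 41°, lon -108°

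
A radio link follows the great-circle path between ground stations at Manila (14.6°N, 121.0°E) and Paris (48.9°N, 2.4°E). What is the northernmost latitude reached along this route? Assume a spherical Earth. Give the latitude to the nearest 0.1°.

The great circle lies in the plane with unit normal n̂ = (p₁ × p₂)/|p₁ × p₂|.
Here n̂_z ≈ -0.562; the vertex latitude is φ_max = arccos|n̂_z| ≈ 55.8°.
Check via Clairaut: cos φ_max = |cos φ₁| · sin C = cos(14.6°)·sin(35.5°) ≈ 0.562, again giving ≈ 55.8°.

≈ 55.8°N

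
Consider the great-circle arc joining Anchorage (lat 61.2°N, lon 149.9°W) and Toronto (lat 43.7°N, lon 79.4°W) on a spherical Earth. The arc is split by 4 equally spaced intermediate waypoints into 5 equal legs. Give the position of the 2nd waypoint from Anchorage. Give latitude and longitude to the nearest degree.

≈ lat 59°N, lon 114°W

The haversine formula gives a central angle δ ≈ 0.765 rad (43.8°) between the endpoints.
Interpolate at f = 2/5 with slerp weights a = sin((1−f)δ)/sin δ ≈ 0.640, b = sin(fδ)/sin δ ≈ 0.435.
p = a·p₁ + b·p₂ ≈ (-0.209, -0.464, 0.861); φ = arcsin(p_z) ≈ 59.44°, λ = atan2(p_y, p_x) ≈ -114.24°.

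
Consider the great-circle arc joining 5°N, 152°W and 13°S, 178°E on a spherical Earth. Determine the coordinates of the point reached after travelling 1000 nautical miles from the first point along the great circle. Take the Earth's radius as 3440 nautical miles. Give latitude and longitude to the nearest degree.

≈ 4°S, 166°W

From cos δ = sin φ₁ sin φ₂ + cos φ₁ cos φ₂ cos Δλ, the central angle is δ ≈ 0.608 rad (34.8°). The total great-circle distance is δ·R ≈ 0.608 × 3440 ≈ 2090 nmi, so the target fraction is f = 1000/2090 ≈ 0.478.
Interpolate at f ≈ 0.478 with slerp weights a = sin((1−f)δ)/sin δ ≈ 0.546, b = sin(fδ)/sin δ ≈ 0.502.
p = a·p₁ + b·p₂ ≈ (-0.969, -0.238, -0.065); φ = arcsin(p_z) ≈ -3.75°, λ = atan2(p_y, p_x) ≈ -166.19°.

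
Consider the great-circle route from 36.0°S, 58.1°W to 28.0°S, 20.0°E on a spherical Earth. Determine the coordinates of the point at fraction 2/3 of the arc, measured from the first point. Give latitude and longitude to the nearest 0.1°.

≈ 36.5°S, 3.6°W

Convert each endpoint to a unit vector on the sphere (x = cos φ cos λ, y = cos φ sin λ, z = sin φ).
The central angle between the endpoints is δ = arccos(p₁·p₂) ≈ 1.134 rad (65.0°).
Interpolate at f = 2/3 with slerp weights a = sin((1−f)δ)/sin δ ≈ 0.407, b = sin(fδ)/sin δ ≈ 0.757.
p = a·p₁ + b·p₂ ≈ (0.802, -0.051, -0.595); φ = arcsin(p_z) ≈ -36.50°, λ = atan2(p_y, p_x) ≈ -3.64°.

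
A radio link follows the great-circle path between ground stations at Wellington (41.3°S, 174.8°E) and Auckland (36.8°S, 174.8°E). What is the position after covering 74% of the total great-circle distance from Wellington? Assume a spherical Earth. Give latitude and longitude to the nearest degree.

The haversine formula gives a central angle δ ≈ 0.079 rad (4.5°) between the endpoints.
Interpolate at f = 0.74 with slerp weights a = sin((1−f)δ)/sin δ ≈ 0.260, b = sin(fδ)/sin δ ≈ 0.740.
p = a·p₁ + b·p₂ ≈ (-0.785, 0.071, -0.615); φ = arcsin(p_z) ≈ -37.97°, λ = atan2(p_y, p_x) ≈ 174.80°.

≈ 38°S, 175°E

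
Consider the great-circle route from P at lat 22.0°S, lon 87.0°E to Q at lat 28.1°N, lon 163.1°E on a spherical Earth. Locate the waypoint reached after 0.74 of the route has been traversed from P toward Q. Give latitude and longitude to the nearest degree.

≈ lat 16°N, lon 141°E

Convert each endpoint to a unit vector on the sphere (x = cos φ cos λ, y = cos φ sin λ, z = sin φ).
The central angle between the endpoints is δ = arccos(p₁·p₂) ≈ 1.551 rad (88.9°).
Interpolate at f = 0.74 with slerp weights a = sin((1−f)δ)/sin δ ≈ 0.392, b = sin(fδ)/sin δ ≈ 0.912.
p = a·p₁ + b·p₂ ≈ (-0.751, 0.597, 0.283); φ = arcsin(p_z) ≈ 16.41°, λ = atan2(p_y, p_x) ≈ 141.49°.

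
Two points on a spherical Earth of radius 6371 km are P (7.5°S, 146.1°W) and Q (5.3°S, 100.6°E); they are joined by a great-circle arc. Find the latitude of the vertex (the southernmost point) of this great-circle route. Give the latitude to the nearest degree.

The great circle lies in the plane with unit normal n̂ = (p₁ × p₂)/|p₁ × p₂|.
Here n̂_z ≈ -0.980; the vertex latitude is φ_max = arccos|n̂_z| ≈ 11.6°.
Check via Clairaut: cos φ_max = |cos φ₁| · sin C = cos(7.5°)·sin(98.9°) ≈ 0.980, again giving ≈ 11.6°.

≈ 12°S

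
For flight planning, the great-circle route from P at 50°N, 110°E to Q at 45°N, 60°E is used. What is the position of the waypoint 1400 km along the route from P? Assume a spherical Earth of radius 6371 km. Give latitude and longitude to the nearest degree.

The haversine formula gives a central angle δ ≈ 0.585 rad (33.5°) between the endpoints. The total great-circle distance is δ·R ≈ 0.585 × 6371 ≈ 3726 km, so the target fraction is f = 1400/3726 ≈ 0.376.
Interpolate at f ≈ 0.376 with slerp weights a = sin((1−f)δ)/sin δ ≈ 0.647, b = sin(fδ)/sin δ ≈ 0.395.
p = a·p₁ + b·p₂ ≈ (-0.003, 0.632, 0.775); φ = arcsin(p_z) ≈ 50.77°, λ = atan2(p_y, p_x) ≈ 90.23°.

≈ 51°N, 90°E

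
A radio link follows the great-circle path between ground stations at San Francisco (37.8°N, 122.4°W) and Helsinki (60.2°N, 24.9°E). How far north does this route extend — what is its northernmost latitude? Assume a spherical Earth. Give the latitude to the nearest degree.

The great circle lies in the plane with unit normal n̂ = (p₁ × p₂)/|p₁ × p₂|.
Here n̂_z ≈ +0.217; the vertex latitude is φ_max = arccos|n̂_z| ≈ 77.5°.

≈ 77°N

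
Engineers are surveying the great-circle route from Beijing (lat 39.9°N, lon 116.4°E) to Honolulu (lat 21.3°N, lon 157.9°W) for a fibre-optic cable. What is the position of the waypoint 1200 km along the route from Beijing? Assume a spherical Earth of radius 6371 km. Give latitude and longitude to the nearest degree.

Write both endpoints as unit vectors p₁, p₂ with components (cos φ cos λ, cos φ sin λ, sin φ).
The central angle between the endpoints is δ = arccos(p₁·p₂) ≈ 1.280 rad (73.3°). The total great-circle distance is δ·R ≈ 1.280 × 6371 ≈ 8156 km, so the target fraction is f = 1200/8156 ≈ 0.147.
Interpolate at f ≈ 0.147 with slerp weights a = sin((1−f)δ)/sin δ ≈ 0.926, b = sin(fδ)/sin δ ≈ 0.195.
p = a·p₁ + b·p₂ ≈ (-0.485, 0.568, 0.665); φ = arcsin(p_z) ≈ 41.70°, λ = atan2(p_y, p_x) ≈ 130.47°.

≈ lat 42°N, lon 130°E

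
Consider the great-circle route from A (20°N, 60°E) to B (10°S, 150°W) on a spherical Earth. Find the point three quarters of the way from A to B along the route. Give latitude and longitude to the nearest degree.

≈ (5°N, 176°E)

Convert each endpoint to a unit vector on the sphere (x = cos φ cos λ, y = cos φ sin λ, z = sin φ).
The central angle between the endpoints is δ = arccos(p₁·p₂) ≈ 2.608 rad (149.4°).
Interpolate at f = 3/4 with slerp weights a = sin((1−f)δ)/sin δ ≈ 1.192, b = sin(fδ)/sin δ ≈ 1.821.
p = a·p₁ + b·p₂ ≈ (-0.993, 0.073, 0.092); φ = arcsin(p_z) ≈ 5.25°, λ = atan2(p_y, p_x) ≈ 175.77°.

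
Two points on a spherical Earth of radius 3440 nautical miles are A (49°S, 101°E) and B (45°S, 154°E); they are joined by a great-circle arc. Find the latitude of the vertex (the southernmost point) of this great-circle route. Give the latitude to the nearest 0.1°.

The great circle lies in the plane with unit normal n̂ = (p₁ × p₂)/|p₁ × p₂|.
Here n̂_z ≈ +0.636; the vertex latitude is φ_max = arccos|n̂_z| ≈ 50.5°.
Check via Clairaut: cos φ_max = |cos φ₁| · sin C = cos(49.0°)·sin(104.2°) ≈ 0.636, again giving ≈ 50.5°.

≈ 50.5°S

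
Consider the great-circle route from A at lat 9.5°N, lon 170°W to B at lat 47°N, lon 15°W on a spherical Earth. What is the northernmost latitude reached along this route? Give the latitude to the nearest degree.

The great circle lies in the plane with unit normal n̂ = (p₁ × p₂)/|p₁ × p₂|.
Here n̂_z ≈ +0.326; the vertex latitude is φ_max = arccos|n̂_z| ≈ 71.0°.
Check via Clairaut: cos φ_max = |cos φ₁| · sin C = cos(9.5°)·sin(19.3°) ≈ 0.326, again giving ≈ 71.0°.

≈ 71°N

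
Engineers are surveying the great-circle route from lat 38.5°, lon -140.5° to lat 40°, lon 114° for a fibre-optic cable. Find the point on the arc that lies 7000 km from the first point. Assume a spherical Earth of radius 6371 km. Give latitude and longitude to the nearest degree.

Write both endpoints as unit vectors p₁, p₂ with components (cos φ cos λ, cos φ sin λ, sin φ).
The central angle between the endpoints is δ = arccos(p₁·p₂) ≈ 1.329 rad (76.1°). The total great-circle distance is δ·R ≈ 1.329 × 6371 ≈ 8464 km, so the target fraction is f = 7000/8464 ≈ 0.827.
Interpolate at f ≈ 0.827 with slerp weights a = sin((1−f)δ)/sin δ ≈ 0.235, b = sin(fδ)/sin δ ≈ 0.917.
p = a·p₁ + b·p₂ ≈ (-0.428, 0.525, 0.736); φ = arcsin(p_z) ≈ 47.37°, λ = atan2(p_y, p_x) ≈ 129.14°.

≈ lat 47°, lon 129°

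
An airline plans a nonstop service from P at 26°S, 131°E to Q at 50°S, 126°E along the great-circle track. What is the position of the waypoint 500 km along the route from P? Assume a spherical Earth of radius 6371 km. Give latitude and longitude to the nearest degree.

Convert each endpoint to a unit vector on the sphere (x = cos φ cos λ, y = cos φ sin λ, z = sin φ).
The central angle between the endpoints is δ = arccos(p₁·p₂) ≈ 0.424 rad (24.3°). The total great-circle distance is δ·R ≈ 0.424 × 6371 ≈ 2703 km, so the target fraction is f = 500/2703 ≈ 0.185.
Interpolate at f ≈ 0.185 with slerp weights a = sin((1−f)δ)/sin δ ≈ 0.823, b = sin(fδ)/sin δ ≈ 0.190.
p = a·p₁ + b·p₂ ≈ (-0.557, 0.658, -0.507); φ = arcsin(p_z) ≈ -30.45°, λ = atan2(p_y, p_x) ≈ 130.29°.

≈ 30°S, 130°E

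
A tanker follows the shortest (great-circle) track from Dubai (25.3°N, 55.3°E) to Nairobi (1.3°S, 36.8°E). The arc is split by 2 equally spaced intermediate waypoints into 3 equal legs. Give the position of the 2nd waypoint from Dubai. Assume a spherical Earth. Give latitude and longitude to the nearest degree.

≈ 8°N, 43°E

The haversine formula gives a central angle δ ≈ 0.560 rad (32.1°) between the endpoints.
Interpolate at f = 2/3 with slerp weights a = sin((1−f)δ)/sin δ ≈ 0.349, b = sin(fδ)/sin δ ≈ 0.687.
p = a·p₁ + b·p₂ ≈ (0.729, 0.671, 0.134); φ = arcsin(p_z) ≈ 7.68°, λ = atan2(p_y, p_x) ≈ 42.60°.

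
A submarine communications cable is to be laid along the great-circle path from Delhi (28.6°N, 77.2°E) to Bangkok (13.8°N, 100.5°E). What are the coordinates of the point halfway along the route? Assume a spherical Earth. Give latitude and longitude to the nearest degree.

Write both endpoints as unit vectors p₁, p₂ with components (cos φ cos λ, cos φ sin λ, sin φ).
The central angle between the endpoints is δ = arccos(p₁·p₂) ≈ 0.457 rad (26.2°).
Interpolate at f = 1/2 with slerp weights a = sin((1−f)δ)/sin δ ≈ 0.513, b = sin(fδ)/sin δ ≈ 0.513.
p = a·p₁ + b·p₂ ≈ (0.009, 0.930, 0.368); φ = arcsin(p_z) ≈ 21.60°, λ = atan2(p_y, p_x) ≈ 89.45°.

≈ 22°N, 89°E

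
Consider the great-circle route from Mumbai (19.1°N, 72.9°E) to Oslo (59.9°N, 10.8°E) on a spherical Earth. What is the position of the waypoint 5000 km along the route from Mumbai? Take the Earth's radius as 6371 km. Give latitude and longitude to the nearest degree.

Convert each endpoint to a unit vector on the sphere (x = cos φ cos λ, y = cos φ sin λ, z = sin φ).
The central angle between the endpoints is δ = arccos(p₁·p₂) ≈ 1.042 rad (59.7°). The total great-circle distance is δ·R ≈ 1.042 × 6371 ≈ 6636 km, so the target fraction is f = 5000/6636 ≈ 0.753.
Interpolate at f ≈ 0.753 with slerp weights a = sin((1−f)δ)/sin δ ≈ 0.294, b = sin(fδ)/sin δ ≈ 0.819.
p = a·p₁ + b·p₂ ≈ (0.485, 0.343, 0.805); φ = arcsin(p_z) ≈ 53.57°, λ = atan2(p_y, p_x) ≈ 35.24°.

≈ 54°N, 35°E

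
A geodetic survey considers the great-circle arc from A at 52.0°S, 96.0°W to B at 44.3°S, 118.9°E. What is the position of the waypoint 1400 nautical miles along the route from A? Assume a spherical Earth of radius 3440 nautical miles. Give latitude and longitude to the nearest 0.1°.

≈ 70.9°S, 126.4°W

Write both endpoints as unit vectors p₁, p₂ with components (cos φ cos λ, cos φ sin λ, sin φ).
The central angle between the endpoints is δ = arccos(p₁·p₂) ≈ 1.381 rad (79.1°). The total great-circle distance is δ·R ≈ 1.381 × 3440 ≈ 4750 nmi, so the target fraction is f = 1400/4750 ≈ 0.295.
Interpolate at f ≈ 0.295 with slerp weights a = sin((1−f)δ)/sin δ ≈ 0.842, b = sin(fδ)/sin δ ≈ 0.403.
p = a·p₁ + b·p₂ ≈ (-0.194, -0.263, -0.945); φ = arcsin(p_z) ≈ -70.94°, λ = atan2(p_y, p_x) ≈ -126.35°.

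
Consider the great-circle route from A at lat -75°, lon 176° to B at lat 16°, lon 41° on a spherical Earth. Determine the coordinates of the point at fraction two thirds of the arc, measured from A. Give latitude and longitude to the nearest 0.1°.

Convert each endpoint to a unit vector on the sphere (x = cos φ cos λ, y = cos φ sin λ, z = sin φ).
The central angle between the endpoints is δ = arccos(p₁·p₂) ≈ 2.029 rad (116.2°).
Interpolate at f = 2/3 with slerp weights a = sin((1−f)δ)/sin δ ≈ 0.698, b = sin(fδ)/sin δ ≈ 1.088.
p = a·p₁ + b·p₂ ≈ (0.609, 0.699, -0.374); φ = arcsin(p_z) ≈ -21.96°, λ = atan2(p_y, p_x) ≈ 48.91°.

≈ lat -22.0°, lon 48.9°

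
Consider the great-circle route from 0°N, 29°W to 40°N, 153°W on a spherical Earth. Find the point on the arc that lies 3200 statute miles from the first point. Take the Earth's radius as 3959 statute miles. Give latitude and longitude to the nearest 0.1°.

From cos δ = sin φ₁ sin φ₂ + cos φ₁ cos φ₂ cos Δλ, the central angle is δ ≈ 2.013 rad (115.4°). The total great-circle distance is δ·R ≈ 2.013 × 3959 ≈ 7971 mi, so the target fraction is f = 3200/7971 ≈ 0.401.
Interpolate at f ≈ 0.401 with slerp weights a = sin((1−f)δ)/sin δ ≈ 1.034, b = sin(fδ)/sin δ ≈ 0.800.
p = a·p₁ + b·p₂ ≈ (0.358, -0.779, 0.514); φ = arcsin(p_z) ≈ 30.96°, λ = atan2(p_y, p_x) ≈ -65.34°.

≈ 31.0°N, 65.3°W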